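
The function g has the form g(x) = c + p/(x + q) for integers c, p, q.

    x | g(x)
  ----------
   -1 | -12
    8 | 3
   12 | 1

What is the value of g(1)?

(g(x) − c)(x + q) = p for each data point; the three points give a linear system in c and q, then p follows.
Solving: c = -2, q = -2, p = 30, so g(x) = -2 + 30/(x − 2).
Then g(1) = -2 + 30/(-1) = -32.

-32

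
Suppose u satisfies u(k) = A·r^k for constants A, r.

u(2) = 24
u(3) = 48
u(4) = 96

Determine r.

Consecutive ratio: 48/24 = 2, and 96/48 = 2, so r = 2.
Then A·2^2 = 24 gives A = 6, and u(k) = 6·2^k.

2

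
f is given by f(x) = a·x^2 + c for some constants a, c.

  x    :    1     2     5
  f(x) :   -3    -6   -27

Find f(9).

From f(1) = -3 and f(2) = -6: 1a + c = -3 and 4a + c = -6.
Subtracting: 3a = -3, so a = -1; then c = -3 − (-1)·1 = -2.
So f(x) = -1x² − 2, and f(9) = -83.

-83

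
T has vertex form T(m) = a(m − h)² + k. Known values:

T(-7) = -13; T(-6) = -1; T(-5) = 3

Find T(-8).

-33

First differences 12, 4; second difference -8 = 2a, so a = -4.
Expanding, the m-coefficient is −2ah = 8h; matching it to the data gives h = -5, and then k = 3.
So T(m) = -4(m + 5)² + 3.
T(-8) = -4·(-3)² + 3 = -33.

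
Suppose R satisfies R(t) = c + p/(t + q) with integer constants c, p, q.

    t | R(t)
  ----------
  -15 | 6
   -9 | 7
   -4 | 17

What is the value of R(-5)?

(R(t) − c)(t + q) = p for each data point; the three points give a linear system in c and q, then p follows.
Solving: c = 5, q = 3, p = -12, so R(t) = 5 − 12/(t + 3).
Then R(-5) = 5 − 12/(-2) = 11.

11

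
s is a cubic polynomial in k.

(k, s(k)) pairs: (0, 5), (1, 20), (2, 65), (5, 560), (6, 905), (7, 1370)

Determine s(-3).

-40

Write s(k) = ak³ + bk² + ck + d; the 6 given values yield a linear system in the 4 coefficients.
Solving, s(k) = 3k³ + 6k² + 6k + 5.
Then s(-3) = -40.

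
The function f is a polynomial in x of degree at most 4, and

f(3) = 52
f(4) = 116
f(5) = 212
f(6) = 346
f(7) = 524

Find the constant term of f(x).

-8

First differences: 64, 96, 134, 178. Second differences: 32, 38, 44. Third differences: 6, 6.
Level-3 differences are constant, so f has degree 3.
Fitting a degree-3 polynomial gives f(x) = x³ + 4x² - x - 8.
The constant term is f(0) = -8.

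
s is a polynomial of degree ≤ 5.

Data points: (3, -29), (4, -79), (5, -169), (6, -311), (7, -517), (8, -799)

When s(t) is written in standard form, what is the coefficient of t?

First differences: -50, -90, -142, -206, -282. Second differences: -40, -52, -64, -76. Third differences: -12, -12, -12.
Level-3 differences are constant, so s has degree 3.
Fitting a degree-3 polynomial gives s(t) = -2t³ + 4t² - 4t + 1.
The coefficient of t is -4.

-4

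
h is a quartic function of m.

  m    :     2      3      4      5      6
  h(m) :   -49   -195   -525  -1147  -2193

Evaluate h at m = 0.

Write h(m) = am^4 + bm³ + cm² + dm + e; the 5 given values yield a linear system in the 5 coefficients.
Solving, h(m) = -m^4 - 4m³ - m² + 3.
Then h(0) = 3.

3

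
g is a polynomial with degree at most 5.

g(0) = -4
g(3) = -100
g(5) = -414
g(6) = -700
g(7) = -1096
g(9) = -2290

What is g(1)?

-10

Write g(n) = an^5 + bn^4 + cn³ + dn² + en + p; the 6 given values yield a linear system in the 6 coefficients.
Solving, the top 2 coefficients vanish, and g(n) = -3n³ - n² - 2n - 4.
Then g(1) = -10.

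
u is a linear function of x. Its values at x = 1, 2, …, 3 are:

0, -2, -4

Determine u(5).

First differences: -2, -2.
Level-1 differences are constant, so u has degree 1.
Fitting a degree-1 polynomial gives u(x) = -2x + 2.
Then u(5) = -8.

-8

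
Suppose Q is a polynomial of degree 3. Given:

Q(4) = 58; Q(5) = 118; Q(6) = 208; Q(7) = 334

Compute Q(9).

Write Q(k) = ak³ + bk² + ck + d; the 4 given values yield a linear system in the 4 coefficients.
Solving, Q(k) = k³ - k - 2.
Then Q(9) = 718.

718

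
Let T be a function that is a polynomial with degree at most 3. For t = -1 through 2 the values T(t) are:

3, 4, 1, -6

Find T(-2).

-2

First differences: 1, -3, -7. Second differences: -4, -4.
Level-2 differences are constant, so T has degree 2.
Fitting a degree-2 polynomial gives T(t) = -2t² - t + 4.
Then T(-2) = -2.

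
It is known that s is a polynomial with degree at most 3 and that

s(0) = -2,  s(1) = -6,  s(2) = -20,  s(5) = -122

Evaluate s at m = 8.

Write s(m) = am³ + bm² + cm + d; the 4 given values yield a linear system in the 4 coefficients.
Solving, the leading coefficient vanishes, and s(m) = -5m² + m - 2.
Then s(8) = -314.

-314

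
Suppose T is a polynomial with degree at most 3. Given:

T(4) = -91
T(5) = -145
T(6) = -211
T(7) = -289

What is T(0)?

5

First differences: -54, -66, -78. Second differences: -12, -12.
Level-2 differences are constant, so T has degree 2.
Fitting a degree-2 polynomial gives T(m) = -6m² + 5.
The constant term is T(0) = 5.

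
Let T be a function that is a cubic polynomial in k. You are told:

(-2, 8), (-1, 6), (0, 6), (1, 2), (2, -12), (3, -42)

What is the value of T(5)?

-174

Write T(k) = ak³ + bk² + ck + d; the 6 given values yield a linear system in the 4 coefficients.
Solving, T(k) = -k³ - 2k² - k + 6.
Then T(5) = -174.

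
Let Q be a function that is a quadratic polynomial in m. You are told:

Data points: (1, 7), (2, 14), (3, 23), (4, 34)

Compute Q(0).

First differences: 7, 9, 11. Second differences: 2, 2.
Level-2 differences are constant, so Q has degree 2.
Fitting a degree-2 polynomial gives Q(m) = m² + 4m + 2.
Then Q(0) = 2.

2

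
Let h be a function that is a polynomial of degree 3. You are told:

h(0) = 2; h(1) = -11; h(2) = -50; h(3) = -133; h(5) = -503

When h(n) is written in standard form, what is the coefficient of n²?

Write h(n) = an³ + bn² + cn + d; the 5 given values yield a linear system in the 4 coefficients.
Solving, h(n) = -3n³ - 4n² - 6n + 2.
The coefficient of n² is -4.

-4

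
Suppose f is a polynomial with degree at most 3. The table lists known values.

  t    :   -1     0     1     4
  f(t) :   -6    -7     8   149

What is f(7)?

Write f(t) = at³ + bt² + ct + d; the 4 given values yield a linear system in the 4 coefficients.
Solving, the leading coefficient vanishes, and f(t) = 8t² + 7t - 7.
Then f(7) = 434.

434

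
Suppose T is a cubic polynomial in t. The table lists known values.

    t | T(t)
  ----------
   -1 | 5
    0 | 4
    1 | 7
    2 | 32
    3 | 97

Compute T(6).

First differences: -1, 3, 25, 65. Second differences: 4, 22, 40. Third differences: 18, 18.
Level-3 differences are constant, so T has degree 3.
Fitting a degree-3 polynomial gives T(t) = 3t³ + 2t² - 2t + 4.
Then T(6) = 712.

712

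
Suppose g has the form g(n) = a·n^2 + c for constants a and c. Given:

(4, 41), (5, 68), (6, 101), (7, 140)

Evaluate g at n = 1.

From g(4) = 41 and g(5) = 68: 16a + c = 41 and 25a + c = 68.
Subtracting: 9a = 27, so a = 3; then c = 41 − 3·16 = -7.
So g(n) = 3n² − 7, and g(1) = -4.

-4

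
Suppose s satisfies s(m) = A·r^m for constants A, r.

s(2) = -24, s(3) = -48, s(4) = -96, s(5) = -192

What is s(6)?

-384

Consecutive ratio: -48/(-24) = 2, and -96/(-48) = 2, so r = 2.
Then A·2^2 = -24 gives A = -6, and s(m) = -6·2^m.
s(6) = -6·2^6 = -384.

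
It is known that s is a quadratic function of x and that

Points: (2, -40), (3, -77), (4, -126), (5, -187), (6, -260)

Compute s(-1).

First differences: -37, -49, -61, -73. Second differences: -12, -12, -12.
Level-2 differences are constant, so s has degree 2.
Fitting a degree-2 polynomial gives s(x) = -6x² - 7x - 2.
Then s(-1) = -1.

-1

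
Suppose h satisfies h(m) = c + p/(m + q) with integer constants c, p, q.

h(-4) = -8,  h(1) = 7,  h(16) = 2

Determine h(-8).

-2

(h(m) − c)(m + q) = p for each data point; the three points give a linear system in c and q, then p follows.
Solving: c = 1, q = 2, p = 18, so h(m) = 1 + 18/(m + 2).
Then h(-8) = 1 + 18/(-6) = -2.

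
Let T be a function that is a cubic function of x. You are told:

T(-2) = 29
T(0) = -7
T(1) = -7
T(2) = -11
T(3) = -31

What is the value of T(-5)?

353

Write T(x) = ax³ + bx² + cx + d; the 5 given values yield a linear system in the 4 coefficients.
Solving, T(x) = -2x³ + 4x² - 2x - 7.
Then T(-5) = 353.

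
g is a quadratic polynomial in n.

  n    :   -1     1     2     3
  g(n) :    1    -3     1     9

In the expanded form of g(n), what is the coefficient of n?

Write g(n) = an² + bn + c; the 4 given values yield a linear system in the 3 coefficients.
Solving, g(n) = 2n² - 2n - 3.
The coefficient of n is -2.

-2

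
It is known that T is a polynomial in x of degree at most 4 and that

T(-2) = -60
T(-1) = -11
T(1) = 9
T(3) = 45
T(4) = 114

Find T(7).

Write T(x) = ax^4 + bx³ + cx² + dx + e; the 5 given values yield a linear system in the 5 coefficients.
Solving, the leading coefficient vanishes, and T(x) = 3x³ - 7x² + 7x + 6.
Then T(7) = 741.

741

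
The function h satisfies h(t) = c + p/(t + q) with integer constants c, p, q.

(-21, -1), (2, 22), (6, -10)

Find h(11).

-5

(h(t) − c)(t + q) = p for each data point; the three points give a linear system in c and q, then p follows.
Solving: c = -2, q = -3, p = -24, so h(t) = -2 − 24/(t − 3).
Then h(11) = -2 − 24/8 = -5.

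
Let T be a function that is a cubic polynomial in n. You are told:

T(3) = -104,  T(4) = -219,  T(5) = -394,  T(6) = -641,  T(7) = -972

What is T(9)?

Write T(n) = an³ + bn² + cn + d; the 5 given values yield a linear system in the 4 coefficients.
Solving, T(n) = -2n³ - 6n² + n + 1.
Then T(9) = -1934.

-1934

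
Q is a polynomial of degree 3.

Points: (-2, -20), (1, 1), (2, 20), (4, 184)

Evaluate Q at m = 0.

Write Q(m) = am³ + bm² + cm + d; the 4 given values yield a linear system in the 4 coefficients.
Solving, Q(m) = 3m³ - 2m.
Then Q(0) = 0.

0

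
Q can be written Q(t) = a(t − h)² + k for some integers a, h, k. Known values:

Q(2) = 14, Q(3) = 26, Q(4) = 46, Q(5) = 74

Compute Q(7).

First differences 12, 20, 28; second difference 8 = 2a, so a = 4.
Expanding, the t-coefficient is −2ah = -8h; matching it to the data gives h = 1, and then k = 10.
So Q(t) = 4(t − 1)² + 10.
Q(7) = 4·6² + 10 = 154.

154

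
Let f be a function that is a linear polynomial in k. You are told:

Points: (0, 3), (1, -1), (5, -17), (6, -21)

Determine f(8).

Write f(k) = ak + b; the 4 given values yield a linear system in the 2 coefficients.
Solving, f(k) = -4k + 3.
Then f(8) = -29.

-29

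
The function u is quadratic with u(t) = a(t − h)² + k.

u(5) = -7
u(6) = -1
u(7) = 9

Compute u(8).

23

First differences 6, 10; second difference 4 = 2a, so a = 2.
Expanding, the t-coefficient is −2ah = -4h; matching it to the data gives h = 4, and then k = -9.
So u(t) = 2(t − 4)² − 9.
u(8) = 2·4² − 9 = 23.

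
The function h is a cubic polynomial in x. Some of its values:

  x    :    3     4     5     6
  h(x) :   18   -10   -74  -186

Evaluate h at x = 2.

22

Write h(x) = ax³ + bx² + cx + d; the 4 given values yield a linear system in the 4 coefficients.
Solving, h(x) = -2x³ + 6x² + 4x + 6.
Then h(2) = 22.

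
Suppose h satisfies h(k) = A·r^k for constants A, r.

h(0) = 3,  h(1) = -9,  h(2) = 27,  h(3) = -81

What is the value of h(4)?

243

Consecutive ratio: -9/3 = -3, and 27/(-9) = -3, so r = -3.
Then A·(-3)^0 = 3 gives A = 3, and h(k) = 3·(-3)^k.
h(4) = 3·(-3)^4 = 243.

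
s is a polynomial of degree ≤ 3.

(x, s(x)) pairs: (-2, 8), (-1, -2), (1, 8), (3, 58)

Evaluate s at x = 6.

208

Write s(x) = ax³ + bx² + cx + d; the 4 given values yield a linear system in the 4 coefficients.
Solving, the leading coefficient vanishes, and s(x) = 5x² + 5x - 2.
Then s(6) = 208.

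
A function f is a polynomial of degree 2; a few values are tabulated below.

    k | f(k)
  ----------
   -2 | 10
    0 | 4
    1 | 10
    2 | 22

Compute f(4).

Write f(k) = ak² + bk + c; the 4 given values yield a linear system in the 3 coefficients.
Solving, f(k) = 3k² + 3k + 4.
Then f(4) = 64.

64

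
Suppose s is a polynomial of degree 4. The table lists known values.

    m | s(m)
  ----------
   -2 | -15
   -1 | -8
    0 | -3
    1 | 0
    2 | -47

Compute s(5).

-1688

Write s(m) = am^4 + bm³ + cm² + dm + e; the 5 given values yield a linear system in the 5 coefficients.
Solving, s(m) = -2m^4 - 4m³ + m² + 8m - 3.
Then s(5) = -1688.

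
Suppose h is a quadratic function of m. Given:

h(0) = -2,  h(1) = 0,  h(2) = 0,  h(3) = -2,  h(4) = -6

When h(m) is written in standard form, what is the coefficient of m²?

Write h(m) = am² + bm + c; the 5 given values yield a linear system in the 3 coefficients.
Solving, h(m) = -m² + 3m - 2.
The coefficient of m² is -1.

-1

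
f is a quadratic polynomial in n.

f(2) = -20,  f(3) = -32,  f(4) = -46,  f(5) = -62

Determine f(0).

-2

Write f(n) = an² + bn + c; the 4 given values yield a linear system in the 3 coefficients.
Solving, f(n) = -n² - 7n - 2.
Then f(0) = -2.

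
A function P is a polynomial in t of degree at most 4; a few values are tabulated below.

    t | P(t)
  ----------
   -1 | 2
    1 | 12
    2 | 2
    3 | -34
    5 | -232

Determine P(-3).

Write P(t) = at^4 + bt³ + ct² + dt + e; the 5 given values yield a linear system in the 5 coefficients.
Solving, the leading coefficient vanishes, and P(t) = -2t³ - t² + 7t + 8.
Then P(-3) = 32.

32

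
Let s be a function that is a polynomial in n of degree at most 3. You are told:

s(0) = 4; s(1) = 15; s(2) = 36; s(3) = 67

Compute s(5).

159

Write s(n) = an³ + bn² + cn + d; the 4 given values yield a linear system in the 4 coefficients.
Solving, the leading coefficient vanishes, and s(n) = 5n² + 6n + 4.
Then s(5) = 159.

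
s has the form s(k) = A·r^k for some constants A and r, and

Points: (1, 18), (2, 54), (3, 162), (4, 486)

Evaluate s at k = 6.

4374

Consecutive ratio: 54/18 = 3, and 162/54 = 3, so r = 3.
Then A·3^1 = 18 gives A = 6, and s(k) = 6·3^k.
s(6) = 6·3^6 = 4374.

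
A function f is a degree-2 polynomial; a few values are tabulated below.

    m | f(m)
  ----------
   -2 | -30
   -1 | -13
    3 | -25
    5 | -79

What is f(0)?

-4

Write f(m) = am² + bm + c; the 4 given values yield a linear system in the 3 coefficients.
Solving, f(m) = -4m² + 5m - 4.
The constant term is f(0) = -4.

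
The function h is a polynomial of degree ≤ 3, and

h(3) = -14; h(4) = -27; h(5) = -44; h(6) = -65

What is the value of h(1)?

0

Write h(n) = an³ + bn² + cn + d; the 4 given values yield a linear system in the 4 coefficients.
Solving, the leading coefficient vanishes, and h(n) = -2n² + n + 1.
Then h(1) = 0.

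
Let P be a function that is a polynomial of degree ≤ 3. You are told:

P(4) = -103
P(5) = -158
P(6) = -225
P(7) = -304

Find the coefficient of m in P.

Write P(m) = am³ + bm² + cm + d; the 4 given values yield a linear system in the 4 coefficients.
Solving, the leading coefficient vanishes, and P(m) = -6m² - m - 3.
The coefficient of m is -1.

-1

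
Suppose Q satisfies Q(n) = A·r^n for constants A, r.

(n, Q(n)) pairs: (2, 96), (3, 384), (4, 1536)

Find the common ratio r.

4

Consecutive ratio: 384/96 = 4, and 1536/384 = 4, so r = 4.
Then A·4^2 = 96 gives A = 6, and Q(n) = 6·4^n.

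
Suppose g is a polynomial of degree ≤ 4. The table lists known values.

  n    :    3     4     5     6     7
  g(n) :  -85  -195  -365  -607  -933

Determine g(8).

-1355

First differences: -110, -170, -242, -326. Second differences: -60, -72, -84. Third differences: -12, -12.
Level-3 differences are constant, so g has degree 3.
Fitting a degree-3 polynomial gives g(n) = -2n³ - 6n² + 6n + 5.
Then g(8) = -1355.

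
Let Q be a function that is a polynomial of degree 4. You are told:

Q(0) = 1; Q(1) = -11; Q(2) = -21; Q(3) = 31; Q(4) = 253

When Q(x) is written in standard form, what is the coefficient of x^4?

2

Write Q(x) = ax^4 + bx³ + cx² + dx + e; the 5 given values yield a linear system in the 5 coefficients.
Solving, Q(x) = 2x^4 - 2x³ - 7x² - 5x + 1.
The coefficient of x^4 is 2.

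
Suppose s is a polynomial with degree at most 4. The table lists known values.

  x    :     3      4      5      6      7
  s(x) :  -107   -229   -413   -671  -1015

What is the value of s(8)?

First differences: -122, -184, -258, -344. Second differences: -62, -74, -86. Third differences: -12, -12.
Level-3 differences are constant, so s has degree 3.
Fitting a degree-3 polynomial gives s(x) = -2x³ - 7x² + x + 7.
Then s(8) = -1457.

-1457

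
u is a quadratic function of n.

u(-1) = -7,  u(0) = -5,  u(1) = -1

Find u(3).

13

Write u(n) = an² + bn + c; the 3 given values yield a linear system in the 3 coefficients.
Solving, u(n) = n² + 3n - 5.
Then u(3) = 13.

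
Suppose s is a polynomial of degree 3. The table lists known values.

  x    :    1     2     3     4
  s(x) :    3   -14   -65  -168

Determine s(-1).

Write s(x) = ax³ + bx² + cx + d; the 4 given values yield a linear system in the 4 coefficients.
Solving, s(x) = -3x³ + x² + x + 4.
Then s(-1) = 7.

7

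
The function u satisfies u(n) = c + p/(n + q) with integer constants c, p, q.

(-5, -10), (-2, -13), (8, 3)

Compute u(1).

-25

(u(n) − c)(n + q) = p for each data point; the three points give a linear system in c and q, then p follows.
Solving: c = -5, q = -3, p = 40, so u(n) = -5 + 40/(n − 3).
Then u(1) = -5 + 40/(-2) = -25.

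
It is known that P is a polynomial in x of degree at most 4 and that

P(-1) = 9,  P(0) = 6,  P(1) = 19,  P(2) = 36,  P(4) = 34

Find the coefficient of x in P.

7

Write P(x) = ax^4 + bx³ + cx² + dx + e; the 5 given values yield a linear system in the 5 coefficients.
Solving, the leading coefficient vanishes, and P(x) = -2x³ + 8x² + 7x + 6.
The coefficient of x is 7.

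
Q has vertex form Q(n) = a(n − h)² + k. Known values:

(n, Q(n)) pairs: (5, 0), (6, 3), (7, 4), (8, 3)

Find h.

7

First differences 3, 1, -1; second difference -2 = 2a, so a = -1.
Expanding, the n-coefficient is −2ah = 2h; matching it to the data gives h = 7, and then k = 4.
So Q(n) = -1(n − 7)² + 4.
Hence h = 7.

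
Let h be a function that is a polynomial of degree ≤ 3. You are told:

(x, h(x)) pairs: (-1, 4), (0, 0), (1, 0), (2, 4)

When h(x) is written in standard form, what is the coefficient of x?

Write h(x) = ax³ + bx² + cx + d; the 4 given values yield a linear system in the 4 coefficients.
Solving, the leading coefficient vanishes, and h(x) = 2x² - 2x.
The coefficient of x is -2.

-2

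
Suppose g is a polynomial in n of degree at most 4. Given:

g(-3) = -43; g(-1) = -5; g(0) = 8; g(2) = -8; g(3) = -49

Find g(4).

Write g(n) = an^4 + bn³ + cn² + dn + e; the 5 given values yield a linear system in the 5 coefficients.
Solving, the leading coefficient vanishes, and g(n) = -n³ - 6n² + 8n + 8.
Then g(4) = -120.

-120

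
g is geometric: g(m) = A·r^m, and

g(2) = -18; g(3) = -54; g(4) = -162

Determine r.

3

Consecutive ratio: -54/(-18) = 3, and -162/(-54) = 3, so r = 3.
Then A·3^2 = -18 gives A = -2, and g(m) = -2·3^m.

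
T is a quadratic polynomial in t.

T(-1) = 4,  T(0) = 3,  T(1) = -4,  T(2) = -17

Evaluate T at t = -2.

-1

First differences: -1, -7, -13. Second differences: -6, -6.
Level-2 differences are constant, so T has degree 2.
Fitting a degree-2 polynomial gives T(t) = -3t² - 4t + 3.
Then T(-2) = -1.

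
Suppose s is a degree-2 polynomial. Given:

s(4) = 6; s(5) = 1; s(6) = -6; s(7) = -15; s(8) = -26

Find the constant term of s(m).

First differences: -5, -7, -9, -11. Second differences: -2, -2, -2.
Level-2 differences are constant, so s has degree 2.
Fitting a degree-2 polynomial gives s(m) = -m² + 4m + 6.
The constant term is s(0) = 6.

6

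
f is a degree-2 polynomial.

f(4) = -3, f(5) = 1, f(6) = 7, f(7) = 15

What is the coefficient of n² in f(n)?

Write f(n) = an² + bn + c; the 4 given values yield a linear system in the 3 coefficients.
Solving, f(n) = n² - 5n + 1.
The coefficient of n² is 1.

1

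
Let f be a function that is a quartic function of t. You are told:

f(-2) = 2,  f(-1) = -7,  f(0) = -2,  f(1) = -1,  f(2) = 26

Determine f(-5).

1013

Write f(t) = at^4 + bt³ + ct² + dt + e; the 5 given values yield a linear system in the 5 coefficients.
Solving, f(t) = 2t^4 + t³ - 4t² + 2t - 2.
Then f(-5) = 1013.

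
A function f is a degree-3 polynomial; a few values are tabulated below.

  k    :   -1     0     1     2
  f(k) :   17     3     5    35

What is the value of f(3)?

Write f(k) = ak³ + bk² + ck + d; the 4 given values yield a linear system in the 4 coefficients.
Solving, f(k) = 2k³ + 8k² - 8k + 3.
Then f(3) = 105.

105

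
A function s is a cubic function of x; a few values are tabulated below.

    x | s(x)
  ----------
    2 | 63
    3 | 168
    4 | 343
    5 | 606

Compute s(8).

2103

Write s(x) = ax³ + bx² + cx + d; the 4 given values yield a linear system in the 4 coefficients.
Solving, s(x) = 3x³ + 8x² + 8x - 9.
Then s(8) = 2103.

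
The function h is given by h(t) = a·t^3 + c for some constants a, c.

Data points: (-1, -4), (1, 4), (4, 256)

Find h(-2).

-32

From h(-1) = -4 and h(1) = 4: -1a + c = -4 and 1a + c = 4.
Subtracting: 2a = 8, so a = 4; then c = -4 − 4·(-1) = 0.
So h(t) = 4t³ + 0, and h(-2) = -32.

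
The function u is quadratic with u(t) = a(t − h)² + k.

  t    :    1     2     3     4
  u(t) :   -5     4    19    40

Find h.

0

First differences 9, 15, 21; second difference 6 = 2a, so a = 3.
Expanding, the t-coefficient is −2ah = -6h; matching it to the data gives h = 0, and then k = -8.
So u(t) = 3(t + 0)² − 8.
Hence h = 0.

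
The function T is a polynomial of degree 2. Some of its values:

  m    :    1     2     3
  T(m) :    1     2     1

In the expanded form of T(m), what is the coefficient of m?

Write T(m) = am² + bm + c; the 3 given values yield a linear system in the 3 coefficients.
Solving, T(m) = -m² + 4m - 2.
The coefficient of m is 4.

4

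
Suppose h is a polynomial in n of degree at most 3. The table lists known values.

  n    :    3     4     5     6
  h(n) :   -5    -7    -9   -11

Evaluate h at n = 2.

First differences: -2, -2, -2.
Level-1 differences are constant, so h has degree 1.
Fitting a degree-1 polynomial gives h(n) = -2n + 1.
Then h(2) = -3.

-3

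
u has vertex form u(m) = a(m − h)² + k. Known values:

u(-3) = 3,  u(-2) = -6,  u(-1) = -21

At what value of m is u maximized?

-4

First differences -9, -15; second difference -6 = 2a, so a = -3.
Expanding, the m-coefficient is −2ah = 6h; matching it to the data gives h = -4, and then k = 6.
So u(m) = -3(m + 4)² + 6.
Hence h = -4.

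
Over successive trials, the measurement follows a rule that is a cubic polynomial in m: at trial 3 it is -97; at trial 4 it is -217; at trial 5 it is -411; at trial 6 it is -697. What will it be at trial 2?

Write the value at m as P(m).
Write P(m) = am³ + bm² + cm + d; the 4 given values yield a linear system in the 4 coefficients.
Solving, P(m) = -3m³ - m² - 2m - 1.
Then P(2) = -33.

-33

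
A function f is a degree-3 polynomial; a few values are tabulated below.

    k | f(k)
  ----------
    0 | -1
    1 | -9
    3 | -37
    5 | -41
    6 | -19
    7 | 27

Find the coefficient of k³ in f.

1

Write f(k) = ak³ + bk² + ck + d; the 6 given values yield a linear system in the 4 coefficients.
Solving, f(k) = k³ - 6k² - 3k - 1.
The coefficient of k³ is 1.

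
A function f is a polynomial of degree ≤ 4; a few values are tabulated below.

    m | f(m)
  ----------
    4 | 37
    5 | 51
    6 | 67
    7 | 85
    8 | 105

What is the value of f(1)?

7

Write f(m) = am^4 + bm³ + cm² + dm + e; the 5 given values yield a linear system in the 5 coefficients.
Solving, the top 2 coefficients vanish, and f(m) = m² + 5m + 1.
Then f(1) = 7.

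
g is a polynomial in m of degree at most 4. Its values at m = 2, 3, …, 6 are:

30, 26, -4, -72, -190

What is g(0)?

Write g(m) = am^4 + bm³ + cm² + dm + e; the 5 given values yield a linear system in the 5 coefficients.
Solving, the leading coefficient vanishes, and g(m) = -2m³ + 5m² + 9m + 8.
The constant term is g(0) = 8.

8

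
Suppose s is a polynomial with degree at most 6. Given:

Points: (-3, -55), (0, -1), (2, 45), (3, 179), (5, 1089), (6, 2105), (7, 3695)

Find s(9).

Write s(t) = at^6 + bt^5 + ct^4 + dt³ + et² + pt + q; the 7 given values yield a linear system in the 7 coefficients.
Solving, the top 2 coefficients vanish, and s(t) = t^4 + 4t³ - 2t² + 3t - 1.
Then s(9) = 9341.

9341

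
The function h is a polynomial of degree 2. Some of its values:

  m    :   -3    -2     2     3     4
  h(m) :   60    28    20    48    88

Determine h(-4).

Write h(m) = am² + bm + c; the 5 given values yield a linear system in the 3 coefficients.
Solving, h(m) = 6m² - 2m.
Then h(-4) = 104.

104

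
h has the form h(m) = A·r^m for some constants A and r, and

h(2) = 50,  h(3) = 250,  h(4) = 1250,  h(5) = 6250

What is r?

5

Consecutive ratio: 250/50 = 5, and 1250/250 = 5, so r = 5.
Then A·5^2 = 50 gives A = 2, and h(m) = 2·5^m.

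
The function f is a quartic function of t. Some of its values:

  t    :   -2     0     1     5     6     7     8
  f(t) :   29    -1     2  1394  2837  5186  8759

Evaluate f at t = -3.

Write f(t) = at^4 + bt³ + ct² + dt + e; the 7 given values yield a linear system in the 5 coefficients.
Solving, f(t) = 2t^4 + t³ + t² - t - 1.
Then f(-3) = 146.

146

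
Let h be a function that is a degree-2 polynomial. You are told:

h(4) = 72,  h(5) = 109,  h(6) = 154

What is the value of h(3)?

Write h(n) = an² + bn + c; the 3 given values yield a linear system in the 3 coefficients.
Solving, h(n) = 4n² + n + 4.
Then h(3) = 43.

43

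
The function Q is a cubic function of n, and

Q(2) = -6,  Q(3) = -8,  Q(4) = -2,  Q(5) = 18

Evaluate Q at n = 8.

Write Q(n) = an³ + bn² + cn + d; the 4 given values yield a linear system in the 4 coefficients.
Solving, Q(n) = n³ - 5n² + 4n - 2.
Then Q(8) = 222.

222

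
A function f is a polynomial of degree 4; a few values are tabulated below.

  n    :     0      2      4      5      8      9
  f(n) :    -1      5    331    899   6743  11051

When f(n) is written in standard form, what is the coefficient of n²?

2

Write f(n) = an^4 + bn³ + cn² + dn + e; the 6 given values yield a linear system in the 5 coefficients.
Solving, f(n) = 2n^4 - 3n³ + 2n² - 5n - 1.
The coefficient of n² is 2.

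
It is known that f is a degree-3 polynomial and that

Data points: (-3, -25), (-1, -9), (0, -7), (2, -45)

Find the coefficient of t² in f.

Write f(t) = at³ + bt² + ct + d; the 4 given values yield a linear system in the 4 coefficients.
Solving, f(t) = -t³ - 6t² - 3t - 7.
The coefficient of t² is -6.

-6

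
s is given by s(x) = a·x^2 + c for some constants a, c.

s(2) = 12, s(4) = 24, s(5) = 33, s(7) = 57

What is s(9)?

89

From s(2) = 12 and s(4) = 24: 4a + c = 12 and 16a + c = 24.
Subtracting: 12a = 12, so a = 1; then c = 12 − 1·4 = 8.
So s(x) = 1x² + 8, and s(9) = 89.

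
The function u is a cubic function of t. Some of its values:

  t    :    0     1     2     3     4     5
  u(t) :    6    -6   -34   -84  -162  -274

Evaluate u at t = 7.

First differences: -12, -28, -50, -78, -112. Second differences: -16, -22, -28, -34. Third differences: -6, -6, -6.
Level-3 differences are constant, so u has degree 3.
Fitting a degree-3 polynomial gives u(t) = -t³ - 5t² - 6t + 6.
Then u(7) = -624.

-624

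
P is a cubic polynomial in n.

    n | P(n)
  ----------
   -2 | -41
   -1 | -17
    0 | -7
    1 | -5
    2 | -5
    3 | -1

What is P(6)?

First differences: 24, 10, 2, 0, 4. Second differences: -14, -8, -2, 4. Third differences: 6, 6, 6.
Level-3 differences are constant, so P has degree 3.
Fitting a degree-3 polynomial gives P(n) = n³ - 4n² + 5n - 7.
Then P(6) = 95.

95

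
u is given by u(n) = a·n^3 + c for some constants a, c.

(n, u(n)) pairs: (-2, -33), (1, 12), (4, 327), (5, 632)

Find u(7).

1722

From u(-2) = -33 and u(1) = 12: -8a + c = -33 and 1a + c = 12.
Subtracting: 9a = 45, so a = 5; then c = -33 − 5·(-8) = 7.
So u(n) = 5n³ + 7, and u(7) = 1722.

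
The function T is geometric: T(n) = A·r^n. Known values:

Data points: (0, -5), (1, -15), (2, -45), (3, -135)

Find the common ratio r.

Consecutive ratio: -15/(-5) = 3, and -45/(-15) = 3, so r = 3.
Then A·3^0 = -5 gives A = -5, and T(n) = -5·3^n.

3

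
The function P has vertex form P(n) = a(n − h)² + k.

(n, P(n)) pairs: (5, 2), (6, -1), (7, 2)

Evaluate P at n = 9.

First differences -3, 3; second difference 6 = 2a, so a = 3.
Expanding, the n-coefficient is −2ah = -6h; matching it to the data gives h = 6, and then k = -1.
So P(n) = 3(n − 6)² − 1.
P(9) = 3·3² − 1 = 26.

26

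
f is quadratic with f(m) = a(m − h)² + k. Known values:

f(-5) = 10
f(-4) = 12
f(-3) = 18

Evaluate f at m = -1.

42

First differences 2, 6; second difference 4 = 2a, so a = 2.
Expanding, the m-coefficient is −2ah = -4h; matching it to the data gives h = -5, and then k = 10.
So f(m) = 2(m + 5)² + 10.
f(-1) = 2·4² + 10 = 42.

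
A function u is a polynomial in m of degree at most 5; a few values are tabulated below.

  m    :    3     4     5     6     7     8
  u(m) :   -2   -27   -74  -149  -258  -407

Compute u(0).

1

First differences: -25, -47, -75, -109, -149. Second differences: -22, -28, -34, -40. Third differences: -6, -6, -6.
Level-3 differences are constant, so u has degree 3.
Fitting a degree-3 polynomial gives u(m) = -m³ + m² + 5m + 1.
Then u(0) = 1.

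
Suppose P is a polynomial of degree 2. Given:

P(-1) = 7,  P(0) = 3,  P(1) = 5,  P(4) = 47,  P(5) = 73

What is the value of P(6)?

Write P(n) = an² + bn + c; the 5 given values yield a linear system in the 3 coefficients.
Solving, P(n) = 3n² - n + 3.
Then P(6) = 105.

105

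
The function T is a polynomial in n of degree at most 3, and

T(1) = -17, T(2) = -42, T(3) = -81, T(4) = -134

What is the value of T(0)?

First differences: -25, -39, -53. Second differences: -14, -14.
Level-2 differences are constant, so T has degree 2.
Fitting a degree-2 polynomial gives T(n) = -7n² - 4n - 6.
Then T(0) = -6.

-6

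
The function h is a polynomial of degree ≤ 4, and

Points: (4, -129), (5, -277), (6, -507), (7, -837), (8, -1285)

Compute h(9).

-1869

First differences: -148, -230, -330, -448. Second differences: -82, -100, -118. Third differences: -18, -18.
Level-3 differences are constant, so h has degree 3.
Fitting a degree-3 polynomial gives h(m) = -3m³ + 4m² - m + 3.
Then h(9) = -1869.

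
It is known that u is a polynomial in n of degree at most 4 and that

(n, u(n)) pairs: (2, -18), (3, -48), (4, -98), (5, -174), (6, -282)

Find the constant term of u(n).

First differences: -30, -50, -76, -108. Second differences: -20, -26, -32. Third differences: -6, -6.
Level-3 differences are constant, so u has degree 3.
Fitting a degree-3 polynomial gives u(n) = -n³ - n² - 6n + 6.
The constant term is u(0) = 6.

6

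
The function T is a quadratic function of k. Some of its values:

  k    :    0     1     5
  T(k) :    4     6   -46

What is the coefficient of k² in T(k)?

-3

Write T(k) = ak² + bk + c; the 3 given values yield a linear system in the 3 coefficients.
Solving, T(k) = -3k² + 5k + 4.
The coefficient of k² is -3.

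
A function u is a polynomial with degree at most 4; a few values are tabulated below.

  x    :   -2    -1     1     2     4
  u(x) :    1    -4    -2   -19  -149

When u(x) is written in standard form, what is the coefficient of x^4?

0

Write u(x) = ax^4 + bx³ + cx² + dx + e; the 5 given values yield a linear system in the 5 coefficients.
Solving, the leading coefficient vanishes, and u(x) = -2x³ - 2x² + 3x - 1.
The coefficient of x^4 is 0.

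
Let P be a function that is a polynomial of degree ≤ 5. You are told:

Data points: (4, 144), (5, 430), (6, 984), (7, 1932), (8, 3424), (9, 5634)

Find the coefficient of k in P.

First differences: 286, 554, 948, 1492, 2210. Second differences: 268, 394, 544, 718. Third differences: 126, 150, 174. Fourth differences: 24, 24.
Level-4 differences are constant, so P has degree 4.
Fitting a degree-4 polynomial gives P(k) = k^4 - k³ - 2k² - 4k.
The coefficient of k is -4.

-4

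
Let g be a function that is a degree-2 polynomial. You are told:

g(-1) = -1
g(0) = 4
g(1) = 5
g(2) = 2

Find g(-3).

-23

First differences: 5, 1, -3. Second differences: -4, -4.
Level-2 differences are constant, so g has degree 2.
Fitting a degree-2 polynomial gives g(t) = -2t² + 3t + 4.
Then g(-3) = -23.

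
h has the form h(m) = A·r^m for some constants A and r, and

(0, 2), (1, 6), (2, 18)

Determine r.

3

Consecutive ratio: 6/2 = 3, and 18/6 = 3, so r = 3.
Then A·3^0 = 2 gives A = 2, and h(m) = 2·3^m.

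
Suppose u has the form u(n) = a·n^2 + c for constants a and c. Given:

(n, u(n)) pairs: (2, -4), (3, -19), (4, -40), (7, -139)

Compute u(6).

-100

From u(2) = -4 and u(3) = -19: 4a + c = -4 and 9a + c = -19.
Subtracting: 5a = -15, so a = -3; then c = -4 − (-3)·4 = 8.
So u(n) = -3n² + 8, and u(6) = -100.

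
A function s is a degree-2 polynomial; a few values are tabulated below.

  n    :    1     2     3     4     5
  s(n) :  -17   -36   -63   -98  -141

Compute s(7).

First differences: -19, -27, -35, -43. Second differences: -8, -8, -8.
Level-2 differences are constant, so s has degree 2.
Fitting a degree-2 polynomial gives s(n) = -4n² - 7n - 6.
Then s(7) = -251.

-251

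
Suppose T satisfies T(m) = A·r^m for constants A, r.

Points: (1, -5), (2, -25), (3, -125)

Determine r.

5

Consecutive ratio: -25/(-5) = 5, and -125/(-25) = 5, so r = 5.
Then A·5^1 = -5 gives A = -1, and T(m) = -1·5^m.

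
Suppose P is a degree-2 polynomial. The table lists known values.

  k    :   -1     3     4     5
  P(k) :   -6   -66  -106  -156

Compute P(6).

-216

Write P(k) = ak² + bk + c; the 4 given values yield a linear system in the 3 coefficients.
Solving, P(k) = -5k² - 5k - 6.
Then P(6) = -216.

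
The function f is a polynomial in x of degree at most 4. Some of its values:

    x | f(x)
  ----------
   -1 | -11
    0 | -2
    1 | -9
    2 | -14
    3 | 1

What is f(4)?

54

Write f(x) = ax^4 + bx³ + cx² + dx + e; the 5 given values yield a linear system in the 5 coefficients.
Solving, the leading coefficient vanishes, and f(x) = 3x³ - 8x² - 2x - 2.
Then f(4) = 54.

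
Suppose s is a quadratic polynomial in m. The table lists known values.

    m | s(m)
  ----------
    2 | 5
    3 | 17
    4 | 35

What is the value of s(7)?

Write s(m) = am² + bm + c; the 3 given values yield a linear system in the 3 coefficients.
Solving, s(m) = 3m² - 3m - 1.
Then s(7) = 125.

125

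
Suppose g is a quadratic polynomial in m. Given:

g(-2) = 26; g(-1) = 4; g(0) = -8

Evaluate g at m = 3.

16

Write g(m) = am² + bm + c; the 3 given values yield a linear system in the 3 coefficients.
Solving, g(m) = 5m² - 7m - 8.
Then g(3) = 16.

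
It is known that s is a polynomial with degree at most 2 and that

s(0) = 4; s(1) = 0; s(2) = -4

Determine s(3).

-8

First differences: -4, -4.
Level-1 differences are constant, so s has degree 1.
Fitting a degree-1 polynomial gives s(x) = -4x + 4.
Then s(3) = -8.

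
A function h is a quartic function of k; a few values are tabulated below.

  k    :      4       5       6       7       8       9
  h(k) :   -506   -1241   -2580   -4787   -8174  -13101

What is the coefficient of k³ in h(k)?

Write h(k) = ak^4 + bk³ + ck² + dk + e; the 6 given values yield a linear system in the 5 coefficients.
Solving, h(k) = -2k^4 + 3k - 6.
The coefficient of k³ is 0.

0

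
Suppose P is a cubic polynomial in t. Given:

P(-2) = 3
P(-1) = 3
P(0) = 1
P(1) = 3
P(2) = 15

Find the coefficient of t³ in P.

Write P(t) = at³ + bt² + ct + d; the 5 given values yield a linear system in the 4 coefficients.
Solving, P(t) = t³ + 2t² - t + 1.
The coefficient of t³ is 1.

1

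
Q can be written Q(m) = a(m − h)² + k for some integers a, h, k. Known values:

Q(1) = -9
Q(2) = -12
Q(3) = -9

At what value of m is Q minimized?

2

First differences -3, 3; second difference 6 = 2a, so a = 3.
Expanding, the m-coefficient is −2ah = -6h; matching it to the data gives h = 2, and then k = -12.
So Q(m) = 3(m − 2)² − 12.
Hence h = 2.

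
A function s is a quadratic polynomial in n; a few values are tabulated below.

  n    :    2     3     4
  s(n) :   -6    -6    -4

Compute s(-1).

6

Write s(n) = an² + bn + c; the 3 given values yield a linear system in the 3 coefficients.
Solving, s(n) = n² - 5n.
Then s(-1) = 6.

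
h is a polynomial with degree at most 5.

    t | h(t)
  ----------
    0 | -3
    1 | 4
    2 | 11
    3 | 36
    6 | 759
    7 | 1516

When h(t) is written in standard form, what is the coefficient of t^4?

Write h(t) = at^5 + bt^4 + ct³ + dt² + et + p; the 6 given values yield a linear system in the 6 coefficients.
Solving, the leading coefficient vanishes, and h(t) = t^4 - 3t³ + 2t² + 7t - 3.
The coefficient of t^4 is 1.

1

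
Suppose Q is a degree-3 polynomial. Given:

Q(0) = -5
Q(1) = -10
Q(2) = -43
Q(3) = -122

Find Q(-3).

Write Q(k) = ak³ + bk² + ck + d; the 4 given values yield a linear system in the 4 coefficients.
Solving, Q(k) = -3k³ - 5k² + 3k - 5.
Then Q(-3) = 22.

22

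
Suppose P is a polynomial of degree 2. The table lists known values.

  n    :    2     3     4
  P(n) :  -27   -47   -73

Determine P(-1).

Write P(n) = an² + bn + c; the 3 given values yield a linear system in the 3 coefficients.
Solving, P(n) = -3n² - 5n - 5.
Then P(-1) = -3.

-3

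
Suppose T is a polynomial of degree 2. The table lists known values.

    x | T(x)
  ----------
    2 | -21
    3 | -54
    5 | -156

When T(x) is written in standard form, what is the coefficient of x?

Write T(x) = ax² + bx + c; the 3 given values yield a linear system in the 3 coefficients.
Solving, T(x) = -6x² - 3x + 9.
The coefficient of x is -3.

-3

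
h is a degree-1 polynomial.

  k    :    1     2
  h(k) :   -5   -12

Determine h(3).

Write h(k) = ak + b; the 2 given values yield a linear system in the 2 coefficients.
Solving, h(k) = -7k + 2.
Then h(3) = -19.

-19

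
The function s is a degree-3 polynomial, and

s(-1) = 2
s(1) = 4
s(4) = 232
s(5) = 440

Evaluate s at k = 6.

744

Write s(k) = ak³ + bk² + ck + d; the 4 given values yield a linear system in the 4 coefficients.
Solving, s(k) = 3k³ + 3k² - 2k.
Then s(6) = 744.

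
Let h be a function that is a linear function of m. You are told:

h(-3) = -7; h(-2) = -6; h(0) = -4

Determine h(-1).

-5

Write h(m) = am + b; the 3 given values yield a linear system in the 2 coefficients.
Solving, h(m) = m - 4.
Then h(-1) = -5.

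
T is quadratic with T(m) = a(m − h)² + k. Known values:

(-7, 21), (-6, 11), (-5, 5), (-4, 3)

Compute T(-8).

35

First differences -10, -6, -2; second difference 4 = 2a, so a = 2.
Expanding, the m-coefficient is −2ah = -4h; matching it to the data gives h = -4, and then k = 3.
So T(m) = 2(m + 4)² + 3.
T(-8) = 2·(-4)² + 3 = 35.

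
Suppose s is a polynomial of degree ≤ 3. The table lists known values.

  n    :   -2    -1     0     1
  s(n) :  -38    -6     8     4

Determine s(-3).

First differences: 32, 14, -4. Second differences: -18, -18.
Level-2 differences are constant, so s has degree 2.
Fitting a degree-2 polynomial gives s(n) = -9n² + 5n + 8.
Then s(-3) = -88.

-88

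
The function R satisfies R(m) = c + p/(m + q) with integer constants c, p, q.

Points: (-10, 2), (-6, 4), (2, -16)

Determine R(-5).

5

(R(m) − c)(m + q) = p for each data point; the three points give a linear system in c and q, then p follows.
Solving: c = -1, q = 0, p = -30, so R(m) = -1 − 30/(m + 0).
Then R(-5) = -1 − 30/(-5) = 5.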